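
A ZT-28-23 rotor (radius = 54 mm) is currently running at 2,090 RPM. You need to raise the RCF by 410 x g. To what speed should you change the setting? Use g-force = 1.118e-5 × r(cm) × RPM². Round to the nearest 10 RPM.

≈ 3340 RPM

r = 54 mm = 5.4 cm
Current RCF = 1.118 × 10⁻⁵ × 5.4 × (2090)² = 1.118 × 10⁻⁵ × 5.4 × 4,368,100 ≈ 263.7 × g
Target RCF = 263.7 + 410 = 673.7 × g
N² = 673.7 / (6.0372 × 10⁻⁵) = 11,159,147
N ≈ √11,159,147 ≈ 3,340.5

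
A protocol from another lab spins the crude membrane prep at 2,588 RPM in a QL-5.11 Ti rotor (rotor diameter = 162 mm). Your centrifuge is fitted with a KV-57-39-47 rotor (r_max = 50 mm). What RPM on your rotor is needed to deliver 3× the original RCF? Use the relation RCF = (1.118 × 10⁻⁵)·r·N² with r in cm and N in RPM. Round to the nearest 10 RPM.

Original rotor: r = 162 mm / 2 = 81 mm = 8.1 cm
RCF_original = 1.118 × 10⁻⁵ × 8.1 × (2588)² = 1.118 × 10⁻⁵ × 8.1 × 6,697,744 ≈ 606.5 × g
Target RCF = 3 × 606.5 ≈ 1,819.5 × g
Your rotor: r = 50 mm = 5.0 cm
1,819.5 = 1.118 × 10⁻⁵ × 5 × N²
N² = 1,819.5 / (5.59 × 10⁻⁵) = 32,549,195
N ≈ √32,549,195 ≈ 5,705.2

≈ 5710 RPM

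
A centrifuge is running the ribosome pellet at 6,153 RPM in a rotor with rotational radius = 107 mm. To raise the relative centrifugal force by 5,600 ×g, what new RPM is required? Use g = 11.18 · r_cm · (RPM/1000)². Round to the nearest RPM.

≈ 9202 RPM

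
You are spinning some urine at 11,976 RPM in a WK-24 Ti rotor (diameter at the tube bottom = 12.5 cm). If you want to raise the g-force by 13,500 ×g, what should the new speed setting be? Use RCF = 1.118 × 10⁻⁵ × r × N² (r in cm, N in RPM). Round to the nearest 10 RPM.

N₂ ≈ 18350 RPM

r = 12.5 / 2 = 6.25 cm
Current RCF = 1.118 × 10⁻⁵ × 6.25 × (11976)² = 1.118 × 10⁻⁵ × 6.25 × 143,424,576 ≈ 10,021.8 × g
Target RCF = 10,021.8 + 13,500 = 23,521.8 × g
N² = 23,521.8 / (6.9875 × 10⁻⁵) = 336,626,834
N ≈ √336,626,834 ≈ 18,347.4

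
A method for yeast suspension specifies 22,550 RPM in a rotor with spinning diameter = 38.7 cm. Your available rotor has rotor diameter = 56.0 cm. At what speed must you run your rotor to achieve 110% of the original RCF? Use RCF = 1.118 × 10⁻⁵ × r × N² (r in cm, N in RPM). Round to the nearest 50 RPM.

19650 RPM

Original rotor: r = 38.7 / 2 = 19.35 cm
RCF_original = 1.118 × 10⁻⁵ × 19.35 × (22550)² = 1.118 × 10⁻⁵ × 19.35 × 508,502,500 ≈ 110,005.9 × g
Target RCF = 1.1 × 110,005.9 ≈ 121,006.5 × g
Your rotor: r = 56.0 / 2 = 28 cm
121,006.5 = 1.118 × 10⁻⁵ × 28 × N²
N² = 121,006.5 / (31.304 × 10⁻⁵) = 386,552,837
N ≈ √386,552,837 ≈ 19,660.9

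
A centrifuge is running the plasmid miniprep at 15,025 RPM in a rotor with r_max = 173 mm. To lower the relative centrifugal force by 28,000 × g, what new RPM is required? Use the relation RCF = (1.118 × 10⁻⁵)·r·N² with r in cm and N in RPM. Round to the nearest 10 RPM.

9000 RPM

r = 173 mm = 17.3 cm
Current RCF = 1.118 × 10⁻⁵ × 17.3 × (15025)² = 1.118 × 10⁻⁵ × 17.3 × 225,750,625 ≈ 43,663.3 × g
Target RCF = 43,663.3 − 28,000 = 15,663.3 × g
N² = 15,663.3 / (19.3414 × 10⁻⁵) = 80,983,279
N ≈ √80,983,279 ≈ 8,999.1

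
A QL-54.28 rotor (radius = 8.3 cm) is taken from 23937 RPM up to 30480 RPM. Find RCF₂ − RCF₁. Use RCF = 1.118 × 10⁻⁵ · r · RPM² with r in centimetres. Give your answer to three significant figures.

≈ 33000 x g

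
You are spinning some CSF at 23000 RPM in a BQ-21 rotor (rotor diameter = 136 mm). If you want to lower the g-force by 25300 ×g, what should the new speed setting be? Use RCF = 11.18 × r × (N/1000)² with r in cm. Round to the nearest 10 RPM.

r = 136 mm / 2 = 68 mm = 6.8 cm
Current RCF = 11.18 × 6.8 × (23)² = 11.18 × 6.8 × 529 ≈ 40,216.7 × g
Target RCF = 40,216.7 − 25,300 = 14,916.7 × g
(N/1000)² = 14,916.7 / 76.024 = 196.2104
N = 1000 × √196.2104 ≈ 14,007.5

N₂ ≈ 14010 RPM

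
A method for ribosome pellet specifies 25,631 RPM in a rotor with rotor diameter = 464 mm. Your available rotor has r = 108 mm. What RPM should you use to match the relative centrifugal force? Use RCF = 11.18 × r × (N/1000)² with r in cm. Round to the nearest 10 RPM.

Original rotor: r = 464 mm / 2 = 232 mm = 23.2 cm
RCF = 11.18 × r × (N/1000)²
RCF_original = 11.18 × 23.2 × (25.631)² = 11.18 × 23.2 × 656.948161 ≈ 170,396.6 × g
Your rotor: r = 108 mm = 10.8 cm
170,396.6 = 11.18 × 10.8 × (N/1000)²
(N/1000)² = 170,396.6 / 120.744 = 1411.222
N = 1000 × √1411.222 ≈ 37,566.2

37570 RPM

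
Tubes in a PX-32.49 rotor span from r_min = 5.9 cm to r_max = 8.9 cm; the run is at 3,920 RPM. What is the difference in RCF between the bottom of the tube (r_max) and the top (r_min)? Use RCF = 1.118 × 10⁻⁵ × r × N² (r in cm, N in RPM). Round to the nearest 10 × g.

520 × g

ΔRCF = 1.118 × 10⁻⁵ × (r_max − r_min) × N² = 1.118 × 10⁻⁵ × 3.0 × 15,366,400 ≈ 515.4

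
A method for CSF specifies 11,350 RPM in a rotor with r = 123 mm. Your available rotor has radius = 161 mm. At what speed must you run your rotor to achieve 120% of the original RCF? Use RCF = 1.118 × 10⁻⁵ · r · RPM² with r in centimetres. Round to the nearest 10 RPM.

Original rotor: r = 123 mm = 12.3 cm
RCF = 1.118 × 10⁻⁵ × r × N²
RCF_original = 1.118 × 10⁻⁵ × 12.3 × (11350)² = 1.118 × 10⁻⁵ × 12.3 × 128,822,500 ≈ 17,714.9 × g
Target RCF = 1.2 × 17,714.9 ≈ 21,257.9 × g
Your rotor: r = 161 mm = 16.1 cm
21,257.9 = 1.118 × 10⁻⁵ × 16.1 × N²
N² = 21,257.9 / (17.9998 × 10⁻⁵) = 118,100,757
N ≈ √118,100,757 ≈ 10,867.4

≈ 10870 RPM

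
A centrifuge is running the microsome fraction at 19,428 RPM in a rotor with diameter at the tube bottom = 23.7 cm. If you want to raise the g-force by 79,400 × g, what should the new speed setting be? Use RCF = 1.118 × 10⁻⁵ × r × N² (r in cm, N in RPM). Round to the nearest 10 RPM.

r = 23.7 / 2 = 11.85 cm
Current RCF = 1.118 × 10⁻⁵ × 11.85 × (19428)² = 1.118 × 10⁻⁵ × 11.85 × 377,447,184 ≈ 50,005.3 × g
Target RCF = 50,005.3 + 79,400 = 129,405.3 × g
N² = 129,405.3 / (13.2483 × 10⁻⁵) = 976,769,095
N ≈ √976,769,095 ≈ 31,253.3

N₂ ≈ 31250 RPM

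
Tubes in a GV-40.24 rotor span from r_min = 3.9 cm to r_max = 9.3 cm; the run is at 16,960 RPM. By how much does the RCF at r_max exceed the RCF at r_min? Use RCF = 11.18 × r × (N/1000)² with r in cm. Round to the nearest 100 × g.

RCF_max = 11.18 × 9.3 × (16.96)² = 11.18 × 9.3 × 287.6416 ≈ 29,907.2 × g
RCF_min = 11.18 × 3.9 × (16.96)² = 11.18 × 3.9 × 287.6416 ≈ 12,541.7 × g
ΔRCF = 29,907.2 − 12,541.7 = 17,365.5

17400 × g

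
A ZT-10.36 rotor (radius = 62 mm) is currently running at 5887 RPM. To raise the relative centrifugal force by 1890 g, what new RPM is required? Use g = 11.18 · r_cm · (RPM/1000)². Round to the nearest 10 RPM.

r = 62 mm = 6.2 cm
Current RCF = 11.18 × 6.2 × (5.887)² = 11.18 × 6.2 × 34.656769 ≈ 2,402.3 × g
Target RCF = 2,402.3 + 1,890 = 4,292.3 × g
(N/1000)² = 4,292.3 / 69.316 = 61.92365
N = 1000 × √61.92365 ≈ 7,869.2

N₂ ≈ 7870 RPM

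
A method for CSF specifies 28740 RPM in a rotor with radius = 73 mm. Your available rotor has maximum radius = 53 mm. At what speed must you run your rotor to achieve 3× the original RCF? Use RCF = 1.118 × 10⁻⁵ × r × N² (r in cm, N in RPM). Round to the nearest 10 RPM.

Original rotor: r = 73 mm = 7.3 cm
RCF = 1.118 × 10⁻⁵ × r × N²
RCF_original = 1.118 × 10⁻⁵ × 7.3 × (28740)² = 1.118 × 10⁻⁵ × 7.3 × 825,987,600 ≈ 67,412.2 × g
Target RCF = 3 × 67,412.2 ≈ 202,236.6 × g
Your rotor: r = 53 mm = 5.3 cm
202,236.6 = 1.118 × 10⁻⁵ × 5.3 × N²
N² = 202,236.6 / (5.9254 × 10⁻⁵) = 3,413,045,533
N ≈ √3,413,045,533 ≈ 58,421.3

58420 RPM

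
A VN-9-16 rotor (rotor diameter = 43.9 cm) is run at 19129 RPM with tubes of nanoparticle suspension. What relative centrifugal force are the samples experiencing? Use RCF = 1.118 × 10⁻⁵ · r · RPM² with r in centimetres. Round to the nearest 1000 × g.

RCF ≈ 90000 x g

r = 43.9 / 2 = 21.95 cm
RCF = 1.118 × 10⁻⁵ × r × N²
RCF = 1.118 × 10⁻⁵ × 21.95 × (19129)² = 1.118 × 10⁻⁵ × 21.95 × 365,918,641 ≈ 89,796.8 × g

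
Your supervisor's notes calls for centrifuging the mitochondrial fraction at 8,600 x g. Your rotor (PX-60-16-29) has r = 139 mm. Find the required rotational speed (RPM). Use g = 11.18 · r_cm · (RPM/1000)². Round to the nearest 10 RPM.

r = 139 mm = 13.9 cm
8,600 = 11.18 × 13.9 × (N/1000)²
(N/1000)² = 8,600 / 155.402 = 55.34034
N = 1000 × √55.34034 ≈ 7,439.1

7440 RPM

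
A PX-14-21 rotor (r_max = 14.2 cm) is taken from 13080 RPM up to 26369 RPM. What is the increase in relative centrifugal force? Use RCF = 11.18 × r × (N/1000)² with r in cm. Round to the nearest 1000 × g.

≈ 83000 g

RCF₁ = 11.18 × 14.2 × (13.08)² = 11.18 × 14.2 × 171.0864 ≈ 27,161 × g
RCF₂ = 11.18 × 14.2 × (26.369)² = 11.18 × 14.2 × 695.324161 ≈ 110,386.9 × g
Increase = 110,386.9 − 27,161 = 83,225.9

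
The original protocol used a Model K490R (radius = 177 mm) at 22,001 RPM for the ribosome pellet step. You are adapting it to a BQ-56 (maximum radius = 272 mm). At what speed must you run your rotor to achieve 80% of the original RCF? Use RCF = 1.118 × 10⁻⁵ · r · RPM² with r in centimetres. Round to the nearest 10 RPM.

15870 RPM

Original rotor: r = 177 mm = 17.7 cm
RCF_original = 1.118 × 10⁻⁵ × 17.7 × (22001)² = 1.118 × 10⁻⁵ × 17.7 × 484,044,001 ≈ 95,785.5 × g
Target RCF = 0.8 × 95,785.5 ≈ 76,628.4 × g
Your rotor: r = 272 mm = 27.2 cm
76,628.4 = 1.118 × 10⁻⁵ × 27.2 × N²
N² = 76,628.4 / (30.4096 × 10⁻⁵) = 251,987,530
N ≈ √251,987,530 ≈ 15,874.1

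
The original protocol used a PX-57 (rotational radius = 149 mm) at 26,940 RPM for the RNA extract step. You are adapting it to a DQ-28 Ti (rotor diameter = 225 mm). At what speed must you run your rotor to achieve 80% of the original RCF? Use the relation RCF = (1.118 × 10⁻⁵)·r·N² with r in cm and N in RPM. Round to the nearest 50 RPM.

Original rotor: r = 149 mm = 14.9 cm
RCF = 1.118 × 10⁻⁵ × r × N²
RCF_original = 1.118 × 10⁻⁵ × 14.9 × (26940)² = 1.118 × 10⁻⁵ × 14.9 × 725,763,600 ≈ 120,899.2 × g
Target RCF = 0.8 × 120,899.2 ≈ 96,719.4 × g
Your rotor: r = 225 mm / 2 = 112.5 mm = 11.25 cm
96,719.4 = 1.118 × 10⁻⁵ × 11.25 × N²
N² = 96,719.4 / (12.5775 × 10⁻⁵) = 768,987,478
N ≈ √768,987,478 ≈ 27,730.6

27750 RPM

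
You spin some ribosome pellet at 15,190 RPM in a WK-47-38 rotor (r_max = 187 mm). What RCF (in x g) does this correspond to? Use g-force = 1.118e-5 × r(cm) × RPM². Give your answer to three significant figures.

48200 x g

r = 187 mm = 18.7 cm
RCF = 1.118 × 10⁻⁵ × 18.7 × (15190)² = 1.118 × 10⁻⁵ × 18.7 × 230,736,100 ≈ 48,239.1 × g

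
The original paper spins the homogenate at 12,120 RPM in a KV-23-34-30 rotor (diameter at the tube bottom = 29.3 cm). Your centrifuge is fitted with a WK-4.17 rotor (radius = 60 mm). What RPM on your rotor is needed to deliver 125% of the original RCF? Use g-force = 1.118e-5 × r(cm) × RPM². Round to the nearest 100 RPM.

≈ 21200 RPM

Original rotor: r = 29.3 / 2 = 14.65 cm
RCF_original = 1.118 × 10⁻⁵ × 14.65 × (12120)² = 1.118 × 10⁻⁵ × 14.65 × 146,894,400 ≈ 24,059.4 × g
Target RCF = 1.25 × 24,059.4 ≈ 30,074.2 × g
Your rotor: r = 60 mm = 6.0 cm
30,074.2 = 1.118 × 10⁻⁵ × 6 × N²
N² = 30,074.2 / (6.708 × 10⁻⁵) = 448,333,333
N ≈ √448,333,333 ≈ 21,173.9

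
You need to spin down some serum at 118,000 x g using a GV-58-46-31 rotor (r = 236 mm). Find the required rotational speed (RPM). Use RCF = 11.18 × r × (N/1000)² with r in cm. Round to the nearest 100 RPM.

r = 236 mm = 23.6 cm
118,000 = 11.18 × 23.6 × (N/1000)²
(N/1000)² = 118,000 / 263.848 = 447.2272
N = 1000 × √447.2272 ≈ 21,147.7

N ≈ 21100 RPM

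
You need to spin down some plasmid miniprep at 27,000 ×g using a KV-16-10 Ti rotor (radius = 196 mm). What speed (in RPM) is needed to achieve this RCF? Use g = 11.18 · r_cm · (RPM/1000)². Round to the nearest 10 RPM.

11100 RPM

r = 196 mm = 19.6 cm
RCF = 11.18 × r × (N/1000)²
27,000 = 11.18 × 19.6 × (N/1000)²
(N/1000)² = 27,000 / 219.128 = 123.2157
N = 1000 × √123.2157 ≈ 11,100.3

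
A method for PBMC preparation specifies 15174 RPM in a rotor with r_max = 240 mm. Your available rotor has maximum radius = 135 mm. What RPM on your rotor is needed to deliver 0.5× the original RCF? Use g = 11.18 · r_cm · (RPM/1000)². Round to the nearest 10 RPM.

≈ 14310 RPM

Original rotor: r = 240 mm = 24.0 cm
RCF_original = 11.18 × 24 × (15.174)² = 11.18 × 24 × 230.250276 ≈ 61,780.8 × g
Target RCF = 0.5 × 61,780.8 ≈ 30,890.4 × g
Your rotor: r = 135 mm = 13.5 cm
30,890.4 = 11.18 × 13.5 × (N/1000)²
(N/1000)² = 30,890.4 / 150.93 = 204.6671
N = 1000 × √204.6671 ≈ 14,306.2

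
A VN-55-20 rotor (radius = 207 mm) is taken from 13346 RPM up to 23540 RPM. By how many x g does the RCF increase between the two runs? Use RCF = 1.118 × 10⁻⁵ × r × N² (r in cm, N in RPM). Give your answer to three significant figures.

r = 207 mm = 20.7 cm
RCF₁ = 1.118 × 10⁻⁵ × 20.7 × (13346)² = 1.118 × 10⁻⁵ × 20.7 × 178,115,716 ≈ 41,220.6 × g
RCF₂ = 1.118 × 10⁻⁵ × 20.7 × (23540)² = 1.118 × 10⁻⁵ × 20.7 × 554,131,600 ≈ 128,240.5 × g
Increase = 128,240.5 − 41,220.6 = 87,019.9

87000 x g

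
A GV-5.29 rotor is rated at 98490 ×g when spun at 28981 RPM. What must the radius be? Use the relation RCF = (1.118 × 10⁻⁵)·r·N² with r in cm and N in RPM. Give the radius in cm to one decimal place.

r ≈ 10.5 cm

RCF = 1.118 × 10⁻⁵ × r × N²
98490 = 1.118 × 10⁻⁵ × r × (28981)²
r = 98490 / (1.118 × 10⁻⁵ × 839,898,361) = 98490 / 9390.064 ≈ 10.489 cm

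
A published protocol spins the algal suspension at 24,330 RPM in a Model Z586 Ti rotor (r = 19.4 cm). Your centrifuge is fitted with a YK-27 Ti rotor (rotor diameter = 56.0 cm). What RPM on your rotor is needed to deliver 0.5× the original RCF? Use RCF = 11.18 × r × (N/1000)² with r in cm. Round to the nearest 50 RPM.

14300 RPM

RCF_original = 11.18 × 19.4 × (24.33)² = 11.18 × 19.4 × 591.9489 ≈ 128,389 × g
Target RCF = 0.5 × 128,389 ≈ 64,194.5 × g
Your rotor: r = 56.0 / 2 = 28 cm
64,194.5 = 11.18 × 28 × (N/1000)²
(N/1000)² = 64,194.5 / 313.04 = 205.068
N = 1000 × √205.068 ≈ 14,320.2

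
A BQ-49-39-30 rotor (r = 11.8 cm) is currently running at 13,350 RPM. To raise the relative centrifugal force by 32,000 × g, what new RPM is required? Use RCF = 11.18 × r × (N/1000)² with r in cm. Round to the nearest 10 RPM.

Current RCF = 11.18 × 11.8 × (13.35)² = 11.18 × 11.8 × 178.2225 ≈ 23,511.8 × g
Target RCF = 23,511.8 + 32,000 = 55,511.8 × g
(N/1000)² = 55,511.8 / 131.924 = 420.7862
N = 1000 × √420.7862 ≈ 20,513.1

≈ 20510 RPM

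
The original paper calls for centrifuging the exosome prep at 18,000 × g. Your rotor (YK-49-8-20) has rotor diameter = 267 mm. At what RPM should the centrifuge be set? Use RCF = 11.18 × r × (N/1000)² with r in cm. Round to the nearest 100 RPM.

r = 267 mm / 2 = 133.5 mm = 13.35 cm
18,000 = 11.18 × 13.35 × (N/1000)²
(N/1000)² = 18,000 / 149.253 = 120.6006
N = 1000 × √120.6006 ≈ 10,981.8

11000 RPM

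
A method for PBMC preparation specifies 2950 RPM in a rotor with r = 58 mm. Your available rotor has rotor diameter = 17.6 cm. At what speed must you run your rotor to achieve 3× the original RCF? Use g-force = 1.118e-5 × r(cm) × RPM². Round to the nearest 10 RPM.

≈ 4150 RPM

Original rotor: r = 58 mm = 5.8 cm
RCF = 1.118 × 10⁻⁵ × r × N²
RCF_original = 1.118 × 10⁻⁵ × 5.8 × (2950)² = 1.118 × 10⁻⁵ × 5.8 × 8,702,500 ≈ 564.3 × g
Target RCF = 3 × 564.3 ≈ 1,692.9 × g
Your rotor: r = 17.6 / 2 = 8.8 cm
1,692.9 = 1.118 × 10⁻⁵ × 8.8 × N²
N² = 1,692.9 / (9.8384 × 10⁻⁵) = 17,207,066
N ≈ √17,207,066 ≈ 4,148.1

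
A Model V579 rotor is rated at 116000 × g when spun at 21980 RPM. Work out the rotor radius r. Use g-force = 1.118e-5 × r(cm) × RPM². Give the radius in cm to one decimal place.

116000 = 1.118 × 10⁻⁵ × r × (21980)²
r = 116000 / (1.118 × 10⁻⁵ × 483,120,400) = 116000 / 5401.286 ≈ 21.476 cm

r ≈ 21.5 cm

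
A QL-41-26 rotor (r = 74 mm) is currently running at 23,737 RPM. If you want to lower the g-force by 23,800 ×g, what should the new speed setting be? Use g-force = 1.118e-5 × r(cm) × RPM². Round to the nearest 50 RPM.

r = 74 mm = 7.4 cm
Current RCF = 1.118 × 10⁻⁵ × 7.4 × (23737)² = 1.118 × 10⁻⁵ × 7.4 × 563,445,169 ≈ 46,614.9 × g
Target RCF = 46,614.9 − 23,800 = 22,814.9 × g
N² = 22,814.9 / (8.2732 × 10⁻⁵) = 275,768,747
N ≈ √275,768,747 ≈ 16,606.3

≈ 16600 RPM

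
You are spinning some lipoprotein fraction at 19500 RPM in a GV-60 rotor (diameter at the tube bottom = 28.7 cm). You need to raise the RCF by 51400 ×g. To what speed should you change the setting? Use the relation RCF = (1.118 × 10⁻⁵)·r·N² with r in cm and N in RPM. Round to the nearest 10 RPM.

r = 28.7 / 2 = 14.35 cm
Current RCF = 1.118 × 10⁻⁵ × 14.35 × (19500)² = 1.118 × 10⁻⁵ × 14.35 × 380,250,000 ≈ 61,004.6 × g
Target RCF = 61,004.6 + 51,400 = 112,404.6 × g
N² = 112,404.6 / (16.0433 × 10⁻⁵) = 700,632,663
N ≈ √700,632,663 ≈ 26,469.5

26470 RPM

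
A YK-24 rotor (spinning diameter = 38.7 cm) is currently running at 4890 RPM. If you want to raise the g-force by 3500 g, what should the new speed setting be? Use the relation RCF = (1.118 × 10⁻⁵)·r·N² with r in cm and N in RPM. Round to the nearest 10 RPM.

6330 RPM

r = 38.7 / 2 = 19.35 cm
Current RCF = 1.118 × 10⁻⁵ × 19.35 × (4890)² = 1.118 × 10⁻⁵ × 19.35 × 23,912,100 ≈ 5,173 × g
Target RCF = 5,173 + 3,500 = 8,673 × g
N² = 8,673 / (21.6333 × 10⁻⁵) = 40,090,971
N ≈ √40,090,971 ≈ 6,331.7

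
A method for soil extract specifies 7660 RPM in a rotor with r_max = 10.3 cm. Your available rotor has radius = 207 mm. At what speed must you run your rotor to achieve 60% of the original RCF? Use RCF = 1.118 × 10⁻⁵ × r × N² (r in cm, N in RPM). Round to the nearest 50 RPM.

4200 RPM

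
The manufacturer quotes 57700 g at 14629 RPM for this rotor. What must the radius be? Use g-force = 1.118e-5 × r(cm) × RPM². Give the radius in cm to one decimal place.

57700 = 1.118 × 10⁻⁵ × r × (14629)²
r = 57700 / (1.118 × 10⁻⁵ × 214,007,641) = 57700 / 2392.605 ≈ 24.116 cm

≈ 24.1 cm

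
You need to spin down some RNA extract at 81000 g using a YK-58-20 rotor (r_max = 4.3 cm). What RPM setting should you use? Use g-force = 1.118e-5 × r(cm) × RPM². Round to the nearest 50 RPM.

RCF = 1.118 × 10⁻⁵ × r × N²
81,000 = 1.118 × 10⁻⁵ × 4.3 × N²
N² = 81,000 / (4.8074 × 10⁻⁵) = 1,684,902,442
N ≈ √1,684,902,442 ≈ 41,047.6

N ≈ 41050 RPM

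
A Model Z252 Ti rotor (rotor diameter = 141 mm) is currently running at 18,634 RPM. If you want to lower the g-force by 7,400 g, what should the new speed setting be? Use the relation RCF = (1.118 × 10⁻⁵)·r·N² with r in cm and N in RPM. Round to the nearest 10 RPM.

≈ 15920 RPM

r = 141 mm / 2 = 70.5 mm = 7.05 cm
Current RCF = 1.118 × 10⁻⁵ × 7.05 × (18634)² = 1.118 × 10⁻⁵ × 7.05 × 347,225,956 ≈ 27,368 × g
Target RCF = 27,368 − 7,400 = 19,968 × g
N² = 19,968 / (7.8819 × 10⁻⁵) = 253,339,931
N ≈ √253,339,931 ≈ 15,916.7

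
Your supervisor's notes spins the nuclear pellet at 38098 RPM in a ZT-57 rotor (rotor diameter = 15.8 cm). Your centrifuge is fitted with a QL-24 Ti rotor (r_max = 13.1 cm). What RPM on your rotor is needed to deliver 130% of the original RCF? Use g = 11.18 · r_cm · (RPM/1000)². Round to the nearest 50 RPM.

≈ 33750 RPM

Original rotor: r = 15.8 / 2 = 7.9 cm
RCF_original = 11.18 × 7.9 × (38.098)² = 11.18 × 7.9 × 1,451.457604 ≈ 128,195.6 × g
Target RCF = 1.3 × 128,195.6 ≈ 166,654.3 × g
166,654.3 = 11.18 × 13.1 × (N/1000)²
(N/1000)² = 166,654.3 / 146.458 = 1137.898
N = 1000 × √1137.898 ≈ 33,732.7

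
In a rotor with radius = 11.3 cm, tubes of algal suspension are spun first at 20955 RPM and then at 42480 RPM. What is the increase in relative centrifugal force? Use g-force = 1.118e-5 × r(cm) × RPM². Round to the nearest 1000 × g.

RCF₁ = 1.118 × 10⁻⁵ × 11.3 × (20955)² = 1.118 × 10⁻⁵ × 11.3 × 439,112,025 ≈ 55,474.8 × g
RCF₂ = 1.118 × 10⁻⁵ × 11.3 × (42480)² = 1.118 × 10⁻⁵ × 11.3 × 1,804,550,400 ≈ 227,976.1 × g
Increase = 227,976.1 − 55,474.8 = 172,501.3

≈ 173000 g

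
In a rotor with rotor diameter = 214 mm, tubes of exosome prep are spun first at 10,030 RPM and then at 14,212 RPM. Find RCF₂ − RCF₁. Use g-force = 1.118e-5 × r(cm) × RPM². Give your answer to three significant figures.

r = 214 mm / 2 = 107 mm = 10.7 cm
RCF₁ = 1.118 × 10⁻⁵ × 10.7 × (10030)² = 1.118 × 10⁻⁵ × 10.7 × 100,600,900 ≈ 12,034.5 × g
RCF₂ = 1.118 × 10⁻⁵ × 10.7 × (14212)² = 1.118 × 10⁻⁵ × 10.7 × 201,980,944 ≈ 24,162.2 × g
Increase = 24,162.2 − 12,034.5 = 12,127.7

12100 g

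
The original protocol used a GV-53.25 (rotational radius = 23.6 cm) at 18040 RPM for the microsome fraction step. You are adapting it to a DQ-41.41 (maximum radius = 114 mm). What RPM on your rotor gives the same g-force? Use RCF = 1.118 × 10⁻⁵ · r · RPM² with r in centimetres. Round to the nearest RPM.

RCF_original = 1.118 × 10⁻⁵ × 23.6 × (18040)² = 1.118 × 10⁻⁵ × 23.6 × 325,441,600 ≈ 85,867.1 × g
Your rotor: r = 114 mm = 11.4 cm
85,867.1 = 1.118 × 10⁻⁵ × 11.4 × N²
N² = 85,867.1 / (12.7452 × 10⁻⁵) = 673,721,087
N ≈ √673,721,087 ≈ 25,956.1

≈ 25956 RPM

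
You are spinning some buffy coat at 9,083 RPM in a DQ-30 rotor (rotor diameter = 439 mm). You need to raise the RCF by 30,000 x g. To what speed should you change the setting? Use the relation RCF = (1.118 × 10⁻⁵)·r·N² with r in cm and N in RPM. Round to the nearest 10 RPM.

r = 439 mm / 2 = 219.5 mm = 21.95 cm
Current RCF = 1.118 × 10⁻⁵ × 21.95 × (9083)² = 1.118 × 10⁻⁵ × 21.95 × 82,500,889 ≈ 20,245.8 × g
Target RCF = 20,245.8 + 30,000 = 50,245.8 × g
N² = 50,245.8 / (24.5401 × 10⁻⁵) = 204,749,777
N ≈ √204,749,777 ≈ 14,309.1

N₂ ≈ 14310 RPM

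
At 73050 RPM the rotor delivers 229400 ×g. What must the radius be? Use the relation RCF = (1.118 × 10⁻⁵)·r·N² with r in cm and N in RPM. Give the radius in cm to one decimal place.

r ≈ 3.8 cm

229400 = 1.118 × 10⁻⁵ × r × (73050)²
r = 229400 / (1.118 × 10⁻⁵ × 5,336,302,500) = 229400 / 59659.86 ≈ 3.845 cm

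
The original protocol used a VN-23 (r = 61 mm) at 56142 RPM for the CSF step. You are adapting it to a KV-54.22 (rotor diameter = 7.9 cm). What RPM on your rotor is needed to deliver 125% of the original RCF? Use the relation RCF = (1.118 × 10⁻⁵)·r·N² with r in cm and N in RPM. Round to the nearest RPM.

≈ 78003 RPM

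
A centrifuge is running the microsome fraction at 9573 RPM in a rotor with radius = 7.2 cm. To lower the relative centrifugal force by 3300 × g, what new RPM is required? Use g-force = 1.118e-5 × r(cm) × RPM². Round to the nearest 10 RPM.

≈ 7120 RPM

Current RCF = 1.118 × 10⁻⁵ × 7.2 × (9573)² = 1.118 × 10⁻⁵ × 7.2 × 91,642,329 ≈ 7,376.8 × g
Target RCF = 7,376.8 − 3,300 = 4,076.8 × g
N² = 4,076.8 / (8.0496 × 10⁻⁵) = 50,645,995
N ≈ √50,645,995 ≈ 7,116.6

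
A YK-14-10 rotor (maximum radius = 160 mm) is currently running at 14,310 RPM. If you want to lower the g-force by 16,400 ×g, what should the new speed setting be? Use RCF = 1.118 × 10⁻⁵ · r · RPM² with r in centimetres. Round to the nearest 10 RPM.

N₂ ≈ 10630 RPM

r = 160 mm = 16.0 cm
Current RCF = 1.118 × 10⁻⁵ × 16 × (14310)² = 1.118 × 10⁻⁵ × 16 × 204,776,100 ≈ 36,630.3 × g
Target RCF = 36,630.3 − 16,400 = 20,230.3 × g
N² = 20,230.3 / (17.888 × 10⁻⁵) = 113,094,253
N ≈ √113,094,253 ≈ 10,634.6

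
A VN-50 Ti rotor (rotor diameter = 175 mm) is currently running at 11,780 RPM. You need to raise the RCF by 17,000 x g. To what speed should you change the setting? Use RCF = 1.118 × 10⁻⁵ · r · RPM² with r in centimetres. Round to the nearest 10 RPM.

N₂ ≈ 17680 RPM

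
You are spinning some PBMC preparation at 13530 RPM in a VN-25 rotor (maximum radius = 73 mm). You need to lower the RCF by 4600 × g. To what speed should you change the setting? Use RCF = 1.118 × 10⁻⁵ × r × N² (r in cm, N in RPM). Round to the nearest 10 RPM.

11260 RPM

r = 73 mm = 7.3 cm
Current RCF = 1.118 × 10⁻⁵ × 7.3 × (13530)² = 1.118 × 10⁻⁵ × 7.3 × 183,060,900 ≈ 14,940.3 × g
Target RCF = 14,940.3 − 4,600 = 10,340.3 × g
N² = 10,340.3 / (8.1614 × 10⁻⁵) = 126,697,625
N ≈ √126,697,625 ≈ 11,256.0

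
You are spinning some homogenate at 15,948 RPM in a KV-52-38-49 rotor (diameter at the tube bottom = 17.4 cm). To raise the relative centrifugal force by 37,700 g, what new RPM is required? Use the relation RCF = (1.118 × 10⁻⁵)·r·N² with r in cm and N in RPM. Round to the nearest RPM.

r = 17.4 / 2 = 8.7 cm
Current RCF = 1.118 × 10⁻⁵ × 8.7 × (15948)² = 1.118 × 10⁻⁵ × 8.7 × 254,338,704 ≈ 24,738.5 × g
Target RCF = 24,738.5 + 37,700 = 62,438.5 × g
N² = 62,438.5 / (9.7266 × 10⁻⁵) = 641,935,517
N ≈ √641,935,517 ≈ 25,336.4

≈ 25336 RPM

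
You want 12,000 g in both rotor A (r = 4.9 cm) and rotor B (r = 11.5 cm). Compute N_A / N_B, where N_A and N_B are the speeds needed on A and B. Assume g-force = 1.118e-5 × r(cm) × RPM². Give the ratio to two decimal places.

1.53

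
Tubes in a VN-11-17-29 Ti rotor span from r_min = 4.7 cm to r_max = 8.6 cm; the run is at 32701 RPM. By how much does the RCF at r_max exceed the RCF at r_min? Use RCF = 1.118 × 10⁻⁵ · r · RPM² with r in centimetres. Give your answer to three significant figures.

RCF_max = 1.118 × 10⁻⁵ × 8.6 × (32701)² = 1.118 × 10⁻⁵ × 8.6 × 1,069,355,401 ≈ 102,816.4 × g
RCF_min = 1.118 × 10⁻⁵ × 4.7 × (32701)² = 1.118 × 10⁻⁵ × 4.7 × 1,069,355,401 ≈ 56,190.3 × g
ΔRCF = 102,816.4 − 56,190.3 = 46,626.1

≈ 46600 × g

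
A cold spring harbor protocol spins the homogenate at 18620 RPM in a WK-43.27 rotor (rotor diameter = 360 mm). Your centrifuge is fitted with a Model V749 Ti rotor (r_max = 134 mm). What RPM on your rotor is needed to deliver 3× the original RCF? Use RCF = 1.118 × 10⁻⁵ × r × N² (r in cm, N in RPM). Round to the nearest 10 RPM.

Original rotor: r = 360 mm / 2 = 180 mm = 18 cm
RCF_original = 1.118 × 10⁻⁵ × 18 × (18620)² = 1.118 × 10⁻⁵ × 18 × 346,704,400 ≈ 69,770.8 × g
Target RCF = 3 × 69,770.8 ≈ 209,312.4 × g
Your rotor: r = 134 mm = 13.4 cm
209,312.4 = 1.118 × 10⁻⁵ × 13.4 × N²
N² = 209,312.4 / (14.9812 × 10⁻⁵) = 1,397,167,116
N ≈ √1,397,167,116 ≈ 37,378.7

37380 RPM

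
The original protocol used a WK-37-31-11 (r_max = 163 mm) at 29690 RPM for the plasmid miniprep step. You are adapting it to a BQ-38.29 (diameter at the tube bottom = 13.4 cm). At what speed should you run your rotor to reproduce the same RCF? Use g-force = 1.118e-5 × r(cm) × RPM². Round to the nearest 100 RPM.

46300 RPM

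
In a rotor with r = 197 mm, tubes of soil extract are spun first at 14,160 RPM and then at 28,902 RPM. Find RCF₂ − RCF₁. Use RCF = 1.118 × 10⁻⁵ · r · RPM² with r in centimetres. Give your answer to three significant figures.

r = 197 mm = 19.7 cm
RCF₁ = 1.118 × 10⁻⁵ × 19.7 × (14160)² = 1.118 × 10⁻⁵ × 19.7 × 200,505,600 ≈ 44,160.6 × g
RCF₂ = 1.118 × 10⁻⁵ × 19.7 × (28902)² = 1.118 × 10⁻⁵ × 19.7 × 835,325,604 ≈ 183,977.1 × g
Increase = 183,977.1 − 44,160.6 = 139,816.5

≈ 140000 ×g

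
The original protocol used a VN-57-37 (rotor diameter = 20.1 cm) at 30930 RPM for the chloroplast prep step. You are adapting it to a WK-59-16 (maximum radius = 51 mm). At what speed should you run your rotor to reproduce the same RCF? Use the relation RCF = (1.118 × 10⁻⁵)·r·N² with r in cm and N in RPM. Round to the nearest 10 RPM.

≈ 43420 RPM

Original rotor: r = 20.1 / 2 = 10.05 cm
RCF_original = 1.118 × 10⁻⁵ × 10.05 × (30930)² = 1.118 × 10⁻⁵ × 10.05 × 956,664,900 ≈ 107,489.9 × g
Your rotor: r = 51 mm = 5.1 cm
107,489.9 = 1.118 × 10⁻⁵ × 5.1 × N²
N² = 107,489.9 / (5.7018 × 10⁻⁵) = 1,885,192,395
N ≈ √1,885,192,395 ≈ 43,418.8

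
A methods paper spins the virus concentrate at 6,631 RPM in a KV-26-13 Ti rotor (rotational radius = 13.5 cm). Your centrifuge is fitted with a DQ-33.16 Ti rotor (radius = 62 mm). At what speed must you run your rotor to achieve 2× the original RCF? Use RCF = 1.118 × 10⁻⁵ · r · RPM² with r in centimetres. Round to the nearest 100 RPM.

RCF_original = 1.118 × 10⁻⁵ × 13.5 × (6631)² = 1.118 × 10⁻⁵ × 13.5 × 43,970,161 ≈ 6,636.4 × g
Target RCF = 2 × 6,636.4 ≈ 13,272.8 × g
Your rotor: r = 62 mm = 6.2 cm
13,272.8 = 1.118 × 10⁻⁵ × 6.2 × N²
N² = 13,272.8 / (6.9316 × 10⁻⁵) = 191,482,486
N ≈ √191,482,486 ≈ 13,837.7

≈ 13800 RPM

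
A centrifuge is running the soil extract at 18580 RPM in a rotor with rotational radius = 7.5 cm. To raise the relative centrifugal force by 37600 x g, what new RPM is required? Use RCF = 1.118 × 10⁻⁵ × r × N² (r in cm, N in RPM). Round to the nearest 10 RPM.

N₂ ≈ 28170 RPM

Current RCF = 1.118 × 10⁻⁵ × 7.5 × (18580)² = 1.118 × 10⁻⁵ × 7.5 × 345,216,400 ≈ 28,946.4 × g
Target RCF = 28,946.4 + 37,600 = 66,546.4 × g
N² = 66,546.4 / (8.385 × 10⁻⁵) = 793,636,255
N ≈ √793,636,255 ≈ 28,171.6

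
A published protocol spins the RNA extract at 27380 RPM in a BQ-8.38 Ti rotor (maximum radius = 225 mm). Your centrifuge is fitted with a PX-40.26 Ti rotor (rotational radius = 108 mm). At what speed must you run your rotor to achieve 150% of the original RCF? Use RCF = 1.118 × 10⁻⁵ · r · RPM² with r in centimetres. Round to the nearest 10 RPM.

Original rotor: r = 225 mm = 22.5 cm
RCF_original = 1.118 × 10⁻⁵ × 22.5 × (27380)² = 1.118 × 10⁻⁵ × 22.5 × 749,664,400 ≈ 188,578.1 × g
Target RCF = 1.5 × 188,578.1 ≈ 282,867.2 × g
Your rotor: r = 108 mm = 10.8 cm
282,867.2 = 1.118 × 10⁻⁵ × 10.8 × N²
N² = 282,867.2 / (12.0744 × 10⁻⁵) = 2,342,701,915
N ≈ √2,342,701,915 ≈ 48,401.5

≈ 48400 RPM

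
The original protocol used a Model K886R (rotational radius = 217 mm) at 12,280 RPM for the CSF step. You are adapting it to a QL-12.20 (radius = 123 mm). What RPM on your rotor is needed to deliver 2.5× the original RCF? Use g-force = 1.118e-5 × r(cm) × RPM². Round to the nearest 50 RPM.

25800 RPM

Original rotor: r = 217 mm = 21.7 cm
RCF_original = 1.118 × 10⁻⁵ × 21.7 × (12280)² = 1.118 × 10⁻⁵ × 21.7 × 150,798,400 ≈ 36,584.6 × g
Target RCF = 2.5 × 36,584.6 ≈ 91,461.5 × g
Your rotor: r = 123 mm = 12.3 cm
91,461.5 = 1.118 × 10⁻⁵ × 12.3 × N²
N² = 91,461.5 / (13.7514 × 10⁻⁵) = 665,106,825
N ≈ √665,106,825 ≈ 25,789.7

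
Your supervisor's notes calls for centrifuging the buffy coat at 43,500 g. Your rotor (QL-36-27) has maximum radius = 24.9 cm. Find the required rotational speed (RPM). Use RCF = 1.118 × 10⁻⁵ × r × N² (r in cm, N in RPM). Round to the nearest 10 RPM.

N ≈ 12500 RPM

43,500 = 1.118 × 10⁻⁵ × 24.9 × N²
N² = 43,500 / (27.8382 × 10⁻⁵) = 156,260,103
N ≈ √156,260,103 ≈ 12,500.4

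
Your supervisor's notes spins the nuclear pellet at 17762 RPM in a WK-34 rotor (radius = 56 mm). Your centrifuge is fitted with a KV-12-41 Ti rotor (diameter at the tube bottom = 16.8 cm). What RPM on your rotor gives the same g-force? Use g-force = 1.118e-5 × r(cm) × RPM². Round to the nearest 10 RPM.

14500 RPM

Original rotor: r = 56 mm = 5.6 cm
RCF_original = 1.118 × 10⁻⁵ × 5.6 × (17762)² = 1.118 × 10⁻⁵ × 5.6 × 315,488,644 ≈ 19,752.1 × g
Your rotor: r = 16.8 / 2 = 8.4 cm
19,752.1 = 1.118 × 10⁻⁵ × 8.4 × N²
N² = 19,752.1 / (9.3912 × 10⁻⁵) = 210,325,624
N ≈ √210,325,624 ≈ 14,502.6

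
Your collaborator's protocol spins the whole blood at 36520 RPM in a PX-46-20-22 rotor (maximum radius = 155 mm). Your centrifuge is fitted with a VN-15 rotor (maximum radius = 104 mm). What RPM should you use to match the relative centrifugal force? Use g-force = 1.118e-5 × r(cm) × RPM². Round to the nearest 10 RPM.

≈ 44580 RPM

Original rotor: r = 155 mm = 15.5 cm
RCF = 1.118 × 10⁻⁵ × r × N²
RCF_original = 1.118 × 10⁻⁵ × 15.5 × (36520)² = 1.118 × 10⁻⁵ × 15.5 × 1,333,710,400 ≈ 231,118.7 × g
Your rotor: r = 104 mm = 10.4 cm
231,118.7 = 1.118 × 10⁻⁵ × 10.4 × N²
N² = 231,118.7 / (11.6272 × 10⁻⁵) = 1,987,741,675
N ≈ √1,987,741,675 ≈ 44,584.1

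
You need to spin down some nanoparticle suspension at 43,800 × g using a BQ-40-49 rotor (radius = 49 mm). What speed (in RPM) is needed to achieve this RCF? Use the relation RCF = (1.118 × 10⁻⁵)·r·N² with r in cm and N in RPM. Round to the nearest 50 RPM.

28300 RPM

r = 49 mm = 4.9 cm
43,800 = 1.118 × 10⁻⁵ × 4.9 × N²
N² = 43,800 / (5.4782 × 10⁻⁵) = 799,532,693
N ≈ √799,532,693 ≈ 28,276.0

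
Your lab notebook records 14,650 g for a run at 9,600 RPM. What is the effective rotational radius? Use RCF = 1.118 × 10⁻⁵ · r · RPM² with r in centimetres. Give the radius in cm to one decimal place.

RCF = 1.118 × 10⁻⁵ × r × N²
14650 = 1.118 × 10⁻⁵ × r × (9600)²
r = 14650 / (1.118 × 10⁻⁵ × 92,160,000) = 14650 / 1030.349 ≈ 14.218 cm

≈ 14.2 cm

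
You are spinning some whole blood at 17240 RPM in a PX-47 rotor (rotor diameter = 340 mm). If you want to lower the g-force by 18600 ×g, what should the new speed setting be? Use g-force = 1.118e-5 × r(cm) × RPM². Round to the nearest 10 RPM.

14120 RPM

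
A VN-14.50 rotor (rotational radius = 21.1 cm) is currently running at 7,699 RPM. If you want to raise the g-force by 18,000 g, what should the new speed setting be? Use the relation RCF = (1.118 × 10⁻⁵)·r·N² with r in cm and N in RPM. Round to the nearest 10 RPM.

11640 RPM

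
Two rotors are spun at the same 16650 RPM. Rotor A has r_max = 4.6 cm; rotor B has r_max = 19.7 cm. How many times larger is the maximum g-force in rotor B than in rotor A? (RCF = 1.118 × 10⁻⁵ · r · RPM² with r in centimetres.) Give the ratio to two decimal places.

4.28

At fixed N, RCF ∝ r, so RCF_B/RCF_A = r_B/r_A = 19.7 / 4.6 = 4.2826.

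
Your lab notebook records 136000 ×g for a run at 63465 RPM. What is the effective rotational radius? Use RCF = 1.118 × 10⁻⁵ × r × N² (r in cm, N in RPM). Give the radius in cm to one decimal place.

RCF = 1.118 × 10⁻⁵ × r × N²
136000 = 1.118 × 10⁻⁵ × r × (63465)²
r = 136000 / (1.118 × 10⁻⁵ × 4,027,806,225) = 136000 / 45030.87 ≈ 3.020 cm

3.0 cm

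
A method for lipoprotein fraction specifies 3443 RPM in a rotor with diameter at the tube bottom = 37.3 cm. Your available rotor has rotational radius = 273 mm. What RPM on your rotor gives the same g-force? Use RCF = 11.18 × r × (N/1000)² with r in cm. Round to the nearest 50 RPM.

2850 RPM

Original rotor: r = 37.3 / 2 = 18.65 cm
RCF = 11.18 × r × (N/1000)²
RCF_original = 11.18 × 18.65 × (3.443)² = 11.18 × 18.65 × 11.854249 ≈ 2,471.7 × g
Your rotor: r = 273 mm = 27.3 cm
2,471.7 = 11.18 × 27.3 × (N/1000)²
(N/1000)² = 2,471.7 / 305.214 = 8.098252
N = 1000 × √8.098252 ≈ 2,845.7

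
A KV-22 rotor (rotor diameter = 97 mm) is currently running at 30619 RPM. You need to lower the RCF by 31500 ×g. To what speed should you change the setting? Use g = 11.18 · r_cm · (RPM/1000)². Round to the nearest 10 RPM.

N₂ ≈ 18880 RPM

r = 97 mm / 2 = 48.5 mm = 4.85 cm
Current RCF = 11.18 × 4.85 × (30.619)² = 11.18 × 4.85 × 937.523161 ≈ 50,835.3 × g
Target RCF = 50,835.3 − 31,500 = 19,335.3 × g
(N/1000)² = 19,335.3 / 54.223 = 356.5885
N = 1000 × √356.5885 ≈ 18,883.6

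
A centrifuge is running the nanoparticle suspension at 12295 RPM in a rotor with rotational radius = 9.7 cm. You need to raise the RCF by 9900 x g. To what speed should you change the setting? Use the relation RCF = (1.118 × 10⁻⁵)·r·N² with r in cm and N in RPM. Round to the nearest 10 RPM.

Current RCF = 1.118 × 10⁻⁵ × 9.7 × (12295)² = 1.118 × 10⁻⁵ × 9.7 × 151,167,025 ≈ 16,393.5 × g
Target RCF = 16,393.5 + 9,900 = 26,293.5 × g
N² = 26,293.5 / (10.8446 × 10⁻⁵) = 242,457,075
N ≈ √242,457,075 ≈ 15,571.0

15570 RPM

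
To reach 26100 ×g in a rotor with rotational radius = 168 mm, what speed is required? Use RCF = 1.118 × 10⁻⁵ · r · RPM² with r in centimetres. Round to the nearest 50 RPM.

N ≈ 11800 RPM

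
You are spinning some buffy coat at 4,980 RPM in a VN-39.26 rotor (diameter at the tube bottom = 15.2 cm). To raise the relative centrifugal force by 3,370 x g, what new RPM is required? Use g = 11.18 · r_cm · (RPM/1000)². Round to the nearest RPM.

≈ 8029 RPM

r = 15.2 / 2 = 7.6 cm
Current RCF = 11.18 × 7.6 × (4.98)² = 11.18 × 7.6 × 24.8004 ≈ 2,107.2 × g
Target RCF = 2,107.2 + 3,370 = 5,477.2 × g
(N/1000)² = 5,477.2 / 84.968 = 64.46192
N = 1000 × √64.46192 ≈ 8,028.8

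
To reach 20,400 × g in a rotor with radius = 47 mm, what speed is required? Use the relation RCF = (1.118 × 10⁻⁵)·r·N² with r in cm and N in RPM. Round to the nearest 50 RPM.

≈ 19700 RPM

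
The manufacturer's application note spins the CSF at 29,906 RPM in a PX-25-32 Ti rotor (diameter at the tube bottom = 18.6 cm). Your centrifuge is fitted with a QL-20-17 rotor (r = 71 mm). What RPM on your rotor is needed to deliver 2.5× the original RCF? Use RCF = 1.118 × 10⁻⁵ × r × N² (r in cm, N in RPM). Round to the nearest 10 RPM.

≈ 54120 RPM

Original rotor: r = 18.6 / 2 = 9.3 cm
RCF_original = 1.118 × 10⁻⁵ × 9.3 × (29906)² = 1.118 × 10⁻⁵ × 9.3 × 894,368,836 ≈ 92,991.1 × g
Target RCF = 2.5 × 92,991.1 ≈ 232,477.8 × g
Your rotor: r = 71 mm = 7.1 cm
232,477.8 = 1.118 × 10⁻⁵ × 7.1 × N²
N² = 232,477.8 / (7.9378 × 10⁻⁵) = 2,928,743,481
N ≈ √2,928,743,481 ≈ 54,117.9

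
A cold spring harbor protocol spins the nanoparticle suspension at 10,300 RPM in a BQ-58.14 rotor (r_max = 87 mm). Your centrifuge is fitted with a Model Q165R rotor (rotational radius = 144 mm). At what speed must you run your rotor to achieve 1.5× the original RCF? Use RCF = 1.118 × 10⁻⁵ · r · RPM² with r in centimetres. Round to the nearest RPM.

≈ 9805 RPM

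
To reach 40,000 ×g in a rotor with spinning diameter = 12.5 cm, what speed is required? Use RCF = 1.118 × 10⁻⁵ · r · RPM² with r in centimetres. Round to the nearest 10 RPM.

≈ 23930 RPM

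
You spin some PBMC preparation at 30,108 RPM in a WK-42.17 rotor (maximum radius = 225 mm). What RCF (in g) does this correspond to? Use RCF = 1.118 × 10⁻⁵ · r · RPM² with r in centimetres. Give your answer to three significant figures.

228000 g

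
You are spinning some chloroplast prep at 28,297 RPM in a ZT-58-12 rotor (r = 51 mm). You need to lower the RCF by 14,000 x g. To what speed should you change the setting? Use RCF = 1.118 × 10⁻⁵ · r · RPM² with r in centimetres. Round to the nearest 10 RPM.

r = 51 mm = 5.1 cm
Current RCF = 1.118 × 10⁻⁵ × 5.1 × (28297)² = 1.118 × 10⁻⁵ × 5.1 × 800,720,209 ≈ 45,655.5 × g
Target RCF = 45,655.5 − 14,000 = 31,655.5 × g
N² = 31,655.5 / (5.7018 × 10⁻⁵) = 555,184,328
N ≈ √555,184,328 ≈ 23,562.3

≈ 23560 RPM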